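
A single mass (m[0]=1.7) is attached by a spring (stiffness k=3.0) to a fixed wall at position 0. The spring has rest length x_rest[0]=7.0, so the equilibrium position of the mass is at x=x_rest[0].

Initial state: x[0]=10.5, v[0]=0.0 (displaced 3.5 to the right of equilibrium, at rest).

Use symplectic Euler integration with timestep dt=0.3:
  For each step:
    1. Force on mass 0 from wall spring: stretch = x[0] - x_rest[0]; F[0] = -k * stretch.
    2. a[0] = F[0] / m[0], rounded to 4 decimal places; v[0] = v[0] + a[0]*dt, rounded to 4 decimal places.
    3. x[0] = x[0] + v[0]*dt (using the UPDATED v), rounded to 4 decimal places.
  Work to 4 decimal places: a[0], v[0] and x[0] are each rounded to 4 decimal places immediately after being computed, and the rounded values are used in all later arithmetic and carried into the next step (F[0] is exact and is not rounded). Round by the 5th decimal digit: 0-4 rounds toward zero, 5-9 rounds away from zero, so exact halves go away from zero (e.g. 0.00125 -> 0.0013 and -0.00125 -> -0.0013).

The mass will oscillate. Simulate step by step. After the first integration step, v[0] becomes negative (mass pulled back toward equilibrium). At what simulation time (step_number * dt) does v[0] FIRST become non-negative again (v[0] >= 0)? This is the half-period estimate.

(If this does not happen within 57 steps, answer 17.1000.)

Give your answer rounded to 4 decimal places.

Answer: 2.4000

Derivation:
Step 0: x=[10.5000] v=[0.0000]
Step 1: x=[9.9441] v=[-1.8530]
Step 2: x=[8.9206] v=[-3.4117]
Step 3: x=[7.5921] v=[-4.4285]
Step 4: x=[6.1695] v=[-4.7420]
Step 5: x=[4.8788] v=[-4.3023]
Step 6: x=[3.9250] v=[-3.1793]
Step 7: x=[3.4596] v=[-1.5514]
Step 8: x=[3.5565] v=[0.3229]
First v>=0 after going negative at step 8, time=2.4000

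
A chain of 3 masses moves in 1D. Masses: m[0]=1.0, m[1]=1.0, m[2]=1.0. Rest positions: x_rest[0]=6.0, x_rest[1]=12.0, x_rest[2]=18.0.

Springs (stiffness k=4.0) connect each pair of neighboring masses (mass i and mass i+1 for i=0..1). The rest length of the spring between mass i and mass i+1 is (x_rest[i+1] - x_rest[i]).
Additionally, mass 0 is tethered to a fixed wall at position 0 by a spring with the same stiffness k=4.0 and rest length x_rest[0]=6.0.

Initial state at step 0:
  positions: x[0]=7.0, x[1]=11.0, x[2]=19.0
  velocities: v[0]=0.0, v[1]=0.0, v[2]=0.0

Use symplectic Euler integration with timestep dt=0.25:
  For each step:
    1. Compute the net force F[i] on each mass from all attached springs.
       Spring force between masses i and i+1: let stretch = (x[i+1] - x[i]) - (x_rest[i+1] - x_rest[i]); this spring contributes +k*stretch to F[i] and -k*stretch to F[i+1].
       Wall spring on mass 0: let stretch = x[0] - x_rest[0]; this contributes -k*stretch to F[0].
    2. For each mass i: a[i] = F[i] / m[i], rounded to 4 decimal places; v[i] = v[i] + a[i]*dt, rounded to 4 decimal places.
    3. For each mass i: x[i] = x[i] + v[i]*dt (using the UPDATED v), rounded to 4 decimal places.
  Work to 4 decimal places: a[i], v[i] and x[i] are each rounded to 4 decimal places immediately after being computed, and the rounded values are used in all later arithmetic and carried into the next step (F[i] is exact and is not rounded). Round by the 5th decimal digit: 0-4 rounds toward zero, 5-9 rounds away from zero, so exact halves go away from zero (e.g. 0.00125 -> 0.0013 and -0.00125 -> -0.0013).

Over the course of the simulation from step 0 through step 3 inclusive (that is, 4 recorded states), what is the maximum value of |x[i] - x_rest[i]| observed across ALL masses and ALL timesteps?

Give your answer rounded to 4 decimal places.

Answer: 1.5938

Derivation:
Step 0: x=[7.0000 11.0000 19.0000] v=[0.0000 0.0000 0.0000]
Step 1: x=[6.2500 12.0000 18.5000] v=[-3.0000 4.0000 -2.0000]
Step 2: x=[5.3750 13.1875 17.8750] v=[-3.5000 4.7500 -2.5000]
Step 3: x=[5.1094 13.5938 17.5781] v=[-1.0625 1.6250 -1.1875]
Max displacement = 1.5938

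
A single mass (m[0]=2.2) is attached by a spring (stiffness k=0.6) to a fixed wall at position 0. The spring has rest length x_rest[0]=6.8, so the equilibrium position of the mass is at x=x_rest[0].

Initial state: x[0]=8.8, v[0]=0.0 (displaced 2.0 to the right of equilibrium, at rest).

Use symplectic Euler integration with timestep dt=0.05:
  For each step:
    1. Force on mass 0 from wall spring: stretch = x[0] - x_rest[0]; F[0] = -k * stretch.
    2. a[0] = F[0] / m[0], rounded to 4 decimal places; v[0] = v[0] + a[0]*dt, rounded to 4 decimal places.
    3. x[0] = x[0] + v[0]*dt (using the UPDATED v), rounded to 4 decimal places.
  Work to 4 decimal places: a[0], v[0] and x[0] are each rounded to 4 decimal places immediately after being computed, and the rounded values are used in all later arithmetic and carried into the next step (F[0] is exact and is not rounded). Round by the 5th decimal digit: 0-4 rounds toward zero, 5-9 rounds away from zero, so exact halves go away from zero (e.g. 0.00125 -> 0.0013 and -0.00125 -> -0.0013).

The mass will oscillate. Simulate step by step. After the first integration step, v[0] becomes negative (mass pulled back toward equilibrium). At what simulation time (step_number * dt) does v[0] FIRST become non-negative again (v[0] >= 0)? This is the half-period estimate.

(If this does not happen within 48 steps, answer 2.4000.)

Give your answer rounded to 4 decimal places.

Answer: 2.4000

Derivation:
Step 0: x=[8.8000] v=[0.0000]
Step 1: x=[8.7986] v=[-0.0273]
Step 2: x=[8.7959] v=[-0.0546]
Step 3: x=[8.7918] v=[-0.0818]
Step 4: x=[8.7864] v=[-0.1090]
Step 5: x=[8.7796] v=[-0.1361]
Step 6: x=[8.7714] v=[-0.1631]
Step 7: x=[8.7619] v=[-0.1900]
Step 8: x=[8.7511] v=[-0.2168]
Step 9: x=[8.7389] v=[-0.2434]
Step 10: x=[8.7254] v=[-0.2698]
Step 11: x=[8.7106] v=[-0.2961]
Step 12: x=[8.6945] v=[-0.3222]
Step 13: x=[8.6771] v=[-0.3480]
Step 14: x=[8.6584] v=[-0.3736]
Step 15: x=[8.6385] v=[-0.3989]
Step 16: x=[8.6173] v=[-0.4240]
Step 17: x=[8.5949] v=[-0.4488]
Step 18: x=[8.5712] v=[-0.4733]
Step 19: x=[8.5463] v=[-0.4975]
Step 20: x=[8.5202] v=[-0.5213]
Step 21: x=[8.4930] v=[-0.5448]
Step 22: x=[8.4646] v=[-0.5679]
Step 23: x=[8.4351] v=[-0.5906]
Step 24: x=[8.4045] v=[-0.6129]
Step 25: x=[8.3728] v=[-0.6348]
Step 26: x=[8.3400] v=[-0.6562]
Step 27: x=[8.3061] v=[-0.6772]
Step 28: x=[8.2712] v=[-0.6977]
Step 29: x=[8.2353] v=[-0.7178]
Step 30: x=[8.1984] v=[-0.7374]
Step 31: x=[8.1606] v=[-0.7565]
Step 32: x=[8.1218] v=[-0.7751]
Step 33: x=[8.0821] v=[-0.7931]
Step 34: x=[8.0416] v=[-0.8106]
Step 35: x=[8.0002] v=[-0.8275]
Step 36: x=[7.9580] v=[-0.8439]
Step 37: x=[7.9150] v=[-0.8597]
Step 38: x=[7.8713] v=[-0.8749]
Step 39: x=[7.8268] v=[-0.8895]
Step 40: x=[7.7816] v=[-0.9035]
Step 41: x=[7.7358] v=[-0.9169]
Step 42: x=[7.6893] v=[-0.9297]
Step 43: x=[7.6422] v=[-0.9418]
Step 44: x=[7.5945] v=[-0.9533]
Step 45: x=[7.5463] v=[-0.9641]
Step 46: x=[7.4976] v=[-0.9743]
Step 47: x=[7.4484] v=[-0.9838]
Step 48: x=[7.3988] v=[-0.9926]
v[0] did not become non-negative within 48 steps; using fallback time=2.4000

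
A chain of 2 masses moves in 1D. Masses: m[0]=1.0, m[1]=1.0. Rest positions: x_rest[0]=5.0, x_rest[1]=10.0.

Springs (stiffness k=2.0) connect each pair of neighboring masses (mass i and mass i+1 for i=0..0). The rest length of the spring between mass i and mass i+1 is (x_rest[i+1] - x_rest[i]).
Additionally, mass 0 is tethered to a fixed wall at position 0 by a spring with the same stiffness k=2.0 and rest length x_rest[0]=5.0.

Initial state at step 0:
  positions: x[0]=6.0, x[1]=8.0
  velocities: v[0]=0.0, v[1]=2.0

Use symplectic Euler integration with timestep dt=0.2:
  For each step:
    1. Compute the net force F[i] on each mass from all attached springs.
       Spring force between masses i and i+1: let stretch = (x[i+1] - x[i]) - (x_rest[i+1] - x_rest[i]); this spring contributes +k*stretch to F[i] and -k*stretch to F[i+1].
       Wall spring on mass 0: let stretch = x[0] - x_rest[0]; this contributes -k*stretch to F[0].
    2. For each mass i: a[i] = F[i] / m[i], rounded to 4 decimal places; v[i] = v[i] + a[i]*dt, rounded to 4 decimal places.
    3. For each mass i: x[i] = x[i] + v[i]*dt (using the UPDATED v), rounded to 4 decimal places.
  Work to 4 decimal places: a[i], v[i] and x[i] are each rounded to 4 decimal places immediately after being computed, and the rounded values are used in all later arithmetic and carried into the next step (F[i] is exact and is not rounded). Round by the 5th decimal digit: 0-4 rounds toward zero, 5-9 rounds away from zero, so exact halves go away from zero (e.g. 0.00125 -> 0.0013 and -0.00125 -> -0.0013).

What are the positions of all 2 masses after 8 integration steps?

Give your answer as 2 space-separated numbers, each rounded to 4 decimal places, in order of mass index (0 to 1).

Answer: 4.9936 12.1527

Derivation:
Step 0: x=[6.0000 8.0000] v=[0.0000 2.0000]
Step 1: x=[5.6800 8.6400] v=[-1.6000 3.2000]
Step 2: x=[5.1424 9.4432] v=[-2.6880 4.0160]
Step 3: x=[4.5375 10.3023] v=[-3.0246 4.2957]
Step 4: x=[4.0308 11.1003] v=[-2.5337 3.9898]
Step 5: x=[3.7672 11.7327] v=[-1.3182 3.1620]
Step 6: x=[3.8394 12.1279] v=[0.3611 1.9758]
Step 7: x=[4.2675 12.2600] v=[2.1407 0.6604]
Step 8: x=[4.9936 12.1527] v=[3.6307 -0.5366]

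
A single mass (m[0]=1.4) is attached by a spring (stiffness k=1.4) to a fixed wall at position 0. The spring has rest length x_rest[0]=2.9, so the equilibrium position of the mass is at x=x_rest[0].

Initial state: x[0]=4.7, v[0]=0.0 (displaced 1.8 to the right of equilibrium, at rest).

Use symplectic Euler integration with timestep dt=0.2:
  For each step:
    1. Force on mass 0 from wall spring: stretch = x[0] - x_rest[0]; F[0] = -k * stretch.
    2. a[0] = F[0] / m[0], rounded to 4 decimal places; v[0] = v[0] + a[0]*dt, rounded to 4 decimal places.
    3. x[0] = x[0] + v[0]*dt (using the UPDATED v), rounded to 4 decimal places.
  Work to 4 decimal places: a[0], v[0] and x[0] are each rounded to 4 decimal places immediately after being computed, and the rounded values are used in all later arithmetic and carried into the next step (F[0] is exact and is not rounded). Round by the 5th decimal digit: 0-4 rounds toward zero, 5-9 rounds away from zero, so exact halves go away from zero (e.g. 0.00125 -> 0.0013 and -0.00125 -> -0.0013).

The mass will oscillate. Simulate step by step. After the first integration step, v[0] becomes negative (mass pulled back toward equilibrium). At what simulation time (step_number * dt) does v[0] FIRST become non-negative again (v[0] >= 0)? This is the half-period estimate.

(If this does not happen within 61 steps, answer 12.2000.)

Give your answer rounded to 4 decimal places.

Step 0: x=[4.7000] v=[0.0000]
Step 1: x=[4.6280] v=[-0.3600]
Step 2: x=[4.4869] v=[-0.7056]
Step 3: x=[4.2823] v=[-1.0230]
Step 4: x=[4.0224] v=[-1.2995]
Step 5: x=[3.7176] v=[-1.5240]
Step 6: x=[3.3801] v=[-1.6875]
Step 7: x=[3.0234] v=[-1.7835]
Step 8: x=[2.6618] v=[-1.8082]
Step 9: x=[2.3097] v=[-1.7606]
Step 10: x=[1.9812] v=[-1.6425]
Step 11: x=[1.6895] v=[-1.4587]
Step 12: x=[1.4462] v=[-1.2166]
Step 13: x=[1.2610] v=[-0.9258]
Step 14: x=[1.1414] v=[-0.5980]
Step 15: x=[1.0921] v=[-0.2463]
Step 16: x=[1.1152] v=[0.1153]
First v>=0 after going negative at step 16, time=3.2000

Answer: 3.2000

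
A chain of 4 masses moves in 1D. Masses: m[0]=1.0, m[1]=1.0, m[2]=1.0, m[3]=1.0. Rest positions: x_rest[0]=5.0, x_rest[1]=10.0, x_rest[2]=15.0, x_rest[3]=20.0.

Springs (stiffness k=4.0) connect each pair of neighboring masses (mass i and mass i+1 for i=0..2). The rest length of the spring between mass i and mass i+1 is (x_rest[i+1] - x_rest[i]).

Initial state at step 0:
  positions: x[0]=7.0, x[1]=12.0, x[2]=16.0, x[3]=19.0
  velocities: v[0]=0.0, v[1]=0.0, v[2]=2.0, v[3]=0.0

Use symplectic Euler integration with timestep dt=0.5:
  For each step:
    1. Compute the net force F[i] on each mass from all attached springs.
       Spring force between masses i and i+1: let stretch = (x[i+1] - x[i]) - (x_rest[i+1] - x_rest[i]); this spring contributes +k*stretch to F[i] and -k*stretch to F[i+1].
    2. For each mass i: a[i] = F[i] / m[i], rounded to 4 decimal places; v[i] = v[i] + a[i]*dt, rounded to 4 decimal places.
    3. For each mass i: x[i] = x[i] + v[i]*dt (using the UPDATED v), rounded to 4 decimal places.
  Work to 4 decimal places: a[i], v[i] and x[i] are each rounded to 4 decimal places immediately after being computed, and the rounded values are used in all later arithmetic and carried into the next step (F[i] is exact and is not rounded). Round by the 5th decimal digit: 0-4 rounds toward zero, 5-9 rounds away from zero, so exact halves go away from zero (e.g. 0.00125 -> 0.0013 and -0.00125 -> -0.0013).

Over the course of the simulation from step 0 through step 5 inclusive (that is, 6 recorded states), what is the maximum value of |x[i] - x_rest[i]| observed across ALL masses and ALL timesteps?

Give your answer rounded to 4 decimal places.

Step 0: x=[7.0000 12.0000 16.0000 19.0000] v=[0.0000 0.0000 2.0000 0.0000]
Step 1: x=[7.0000 11.0000 16.0000 21.0000] v=[0.0000 -2.0000 0.0000 4.0000]
Step 2: x=[6.0000 11.0000 16.0000 23.0000] v=[-2.0000 0.0000 0.0000 4.0000]
Step 3: x=[5.0000 11.0000 18.0000 23.0000] v=[-2.0000 0.0000 4.0000 0.0000]
Step 4: x=[5.0000 12.0000 18.0000 23.0000] v=[0.0000 2.0000 0.0000 0.0000]
Step 5: x=[7.0000 12.0000 17.0000 23.0000] v=[4.0000 0.0000 -2.0000 0.0000]
Max displacement = 3.0000

Answer: 3.0000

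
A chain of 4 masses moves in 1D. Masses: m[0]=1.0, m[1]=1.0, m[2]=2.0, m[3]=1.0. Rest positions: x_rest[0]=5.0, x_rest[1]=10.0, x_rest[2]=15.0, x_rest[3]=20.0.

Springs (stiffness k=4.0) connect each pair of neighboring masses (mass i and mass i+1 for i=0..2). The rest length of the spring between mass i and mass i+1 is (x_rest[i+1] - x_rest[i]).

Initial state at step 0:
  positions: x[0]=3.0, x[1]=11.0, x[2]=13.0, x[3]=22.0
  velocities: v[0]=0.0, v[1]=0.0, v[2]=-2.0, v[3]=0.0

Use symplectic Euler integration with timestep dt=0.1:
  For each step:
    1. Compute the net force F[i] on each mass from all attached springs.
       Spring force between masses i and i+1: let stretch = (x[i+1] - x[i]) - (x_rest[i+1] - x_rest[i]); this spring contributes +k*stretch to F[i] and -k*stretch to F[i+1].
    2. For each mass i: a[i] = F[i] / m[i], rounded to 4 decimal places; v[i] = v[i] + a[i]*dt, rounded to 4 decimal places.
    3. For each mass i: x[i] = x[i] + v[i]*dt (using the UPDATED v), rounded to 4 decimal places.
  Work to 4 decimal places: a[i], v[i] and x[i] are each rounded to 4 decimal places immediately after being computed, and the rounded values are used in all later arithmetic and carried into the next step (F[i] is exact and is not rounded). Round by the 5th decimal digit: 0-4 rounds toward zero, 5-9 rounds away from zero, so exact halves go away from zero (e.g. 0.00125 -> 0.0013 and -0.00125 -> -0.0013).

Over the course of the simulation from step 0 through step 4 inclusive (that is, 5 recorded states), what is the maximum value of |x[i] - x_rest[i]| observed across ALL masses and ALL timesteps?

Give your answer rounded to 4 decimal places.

Answer: 2.0600

Derivation:
Step 0: x=[3.0000 11.0000 13.0000 22.0000] v=[0.0000 0.0000 -2.0000 0.0000]
Step 1: x=[3.1200 10.7600 12.9400 21.8400] v=[1.2000 -2.4000 -0.6000 -1.6000]
Step 2: x=[3.3456 10.3016 13.0144 21.5240] v=[2.2560 -4.5840 0.7440 -3.1600]
Step 3: x=[3.6494 9.6735 13.2047 21.0676] v=[3.0384 -6.2813 1.9034 -4.5638]
Step 4: x=[3.9942 8.9457 13.4817 20.4967] v=[3.4480 -7.2785 2.7697 -5.7090]
Max displacement = 2.0600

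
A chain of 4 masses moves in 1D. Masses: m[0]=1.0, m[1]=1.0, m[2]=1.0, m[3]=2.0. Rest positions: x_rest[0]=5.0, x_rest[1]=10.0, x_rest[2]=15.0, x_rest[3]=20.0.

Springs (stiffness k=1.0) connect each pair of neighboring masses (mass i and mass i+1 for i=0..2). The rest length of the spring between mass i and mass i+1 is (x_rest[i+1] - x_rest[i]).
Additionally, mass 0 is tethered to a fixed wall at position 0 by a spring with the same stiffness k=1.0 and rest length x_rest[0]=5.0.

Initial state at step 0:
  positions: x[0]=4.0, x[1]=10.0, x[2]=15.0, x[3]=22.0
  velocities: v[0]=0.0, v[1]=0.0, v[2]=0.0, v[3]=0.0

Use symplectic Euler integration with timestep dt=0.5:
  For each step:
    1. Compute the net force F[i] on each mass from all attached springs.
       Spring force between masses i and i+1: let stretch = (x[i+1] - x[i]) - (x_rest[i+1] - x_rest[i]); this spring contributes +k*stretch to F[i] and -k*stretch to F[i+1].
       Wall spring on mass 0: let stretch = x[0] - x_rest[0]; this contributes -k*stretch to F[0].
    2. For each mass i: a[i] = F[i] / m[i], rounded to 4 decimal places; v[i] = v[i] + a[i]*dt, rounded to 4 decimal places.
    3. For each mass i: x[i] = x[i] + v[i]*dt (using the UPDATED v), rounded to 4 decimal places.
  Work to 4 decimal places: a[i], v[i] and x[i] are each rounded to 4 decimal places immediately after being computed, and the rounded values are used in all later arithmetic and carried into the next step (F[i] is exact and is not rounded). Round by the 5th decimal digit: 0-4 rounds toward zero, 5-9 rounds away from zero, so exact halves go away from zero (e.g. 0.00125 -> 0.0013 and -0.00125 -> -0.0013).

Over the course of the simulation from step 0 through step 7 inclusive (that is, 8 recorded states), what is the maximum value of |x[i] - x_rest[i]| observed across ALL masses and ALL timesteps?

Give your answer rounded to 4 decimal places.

Answer: 2.3308

Derivation:
Step 0: x=[4.0000 10.0000 15.0000 22.0000] v=[0.0000 0.0000 0.0000 0.0000]
Step 1: x=[4.5000 9.7500 15.5000 21.7500] v=[1.0000 -0.5000 1.0000 -0.5000]
Step 2: x=[5.1875 9.6250 16.1250 21.3438] v=[1.3750 -0.2500 1.2500 -0.8125]
Step 3: x=[5.6875 10.0157 16.4297 20.9102] v=[1.0000 0.7813 0.6094 -0.8672]
Step 4: x=[5.8477 10.9278 16.2510 20.5416] v=[0.3204 1.8242 -0.3574 -0.7373]
Step 5: x=[5.8160 11.9007 15.8142 20.2616] v=[-0.0634 1.9458 -0.8737 -0.5600]
Step 6: x=[5.8515 12.3308 15.5108 20.0507] v=[0.0710 0.8602 -0.6068 -0.4219]
Step 7: x=[6.0440 11.9361 15.5474 19.8973] v=[0.3849 -0.7895 0.0732 -0.3069]
Max displacement = 2.3308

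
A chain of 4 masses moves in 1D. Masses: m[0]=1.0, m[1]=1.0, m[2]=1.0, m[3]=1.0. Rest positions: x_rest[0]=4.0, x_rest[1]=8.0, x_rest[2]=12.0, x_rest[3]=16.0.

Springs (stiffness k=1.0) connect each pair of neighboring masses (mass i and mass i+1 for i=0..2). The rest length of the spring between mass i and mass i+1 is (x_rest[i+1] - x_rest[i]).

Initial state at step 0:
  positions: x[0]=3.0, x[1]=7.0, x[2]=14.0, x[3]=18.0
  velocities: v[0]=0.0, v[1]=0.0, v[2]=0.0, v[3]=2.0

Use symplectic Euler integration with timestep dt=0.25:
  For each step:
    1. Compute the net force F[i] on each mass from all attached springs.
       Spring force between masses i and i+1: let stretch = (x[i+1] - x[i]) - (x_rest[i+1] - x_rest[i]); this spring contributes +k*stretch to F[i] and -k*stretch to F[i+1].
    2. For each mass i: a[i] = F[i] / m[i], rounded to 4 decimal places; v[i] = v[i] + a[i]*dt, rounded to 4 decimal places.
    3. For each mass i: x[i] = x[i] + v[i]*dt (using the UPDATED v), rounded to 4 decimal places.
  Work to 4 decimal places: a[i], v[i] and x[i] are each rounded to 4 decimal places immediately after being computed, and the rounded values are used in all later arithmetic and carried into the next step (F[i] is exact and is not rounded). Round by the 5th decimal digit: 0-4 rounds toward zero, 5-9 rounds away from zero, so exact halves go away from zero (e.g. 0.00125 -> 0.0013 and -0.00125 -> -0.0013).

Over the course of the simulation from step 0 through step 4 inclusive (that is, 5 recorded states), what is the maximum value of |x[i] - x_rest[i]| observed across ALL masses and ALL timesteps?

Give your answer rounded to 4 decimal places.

Step 0: x=[3.0000 7.0000 14.0000 18.0000] v=[0.0000 0.0000 0.0000 2.0000]
Step 1: x=[3.0000 7.1875 13.8125 18.5000] v=[0.0000 0.7500 -0.7500 2.0000]
Step 2: x=[3.0117 7.5274 13.5039 18.9570] v=[0.0469 1.3594 -1.2344 1.8281]
Step 3: x=[3.0557 7.9586 13.1626 19.3232] v=[0.1758 1.7246 -1.3653 1.4648]
Step 4: x=[3.1561 8.4086 12.8811 19.5544] v=[0.4015 1.7999 -1.1262 0.9247]
Max displacement = 3.5544

Answer: 3.5544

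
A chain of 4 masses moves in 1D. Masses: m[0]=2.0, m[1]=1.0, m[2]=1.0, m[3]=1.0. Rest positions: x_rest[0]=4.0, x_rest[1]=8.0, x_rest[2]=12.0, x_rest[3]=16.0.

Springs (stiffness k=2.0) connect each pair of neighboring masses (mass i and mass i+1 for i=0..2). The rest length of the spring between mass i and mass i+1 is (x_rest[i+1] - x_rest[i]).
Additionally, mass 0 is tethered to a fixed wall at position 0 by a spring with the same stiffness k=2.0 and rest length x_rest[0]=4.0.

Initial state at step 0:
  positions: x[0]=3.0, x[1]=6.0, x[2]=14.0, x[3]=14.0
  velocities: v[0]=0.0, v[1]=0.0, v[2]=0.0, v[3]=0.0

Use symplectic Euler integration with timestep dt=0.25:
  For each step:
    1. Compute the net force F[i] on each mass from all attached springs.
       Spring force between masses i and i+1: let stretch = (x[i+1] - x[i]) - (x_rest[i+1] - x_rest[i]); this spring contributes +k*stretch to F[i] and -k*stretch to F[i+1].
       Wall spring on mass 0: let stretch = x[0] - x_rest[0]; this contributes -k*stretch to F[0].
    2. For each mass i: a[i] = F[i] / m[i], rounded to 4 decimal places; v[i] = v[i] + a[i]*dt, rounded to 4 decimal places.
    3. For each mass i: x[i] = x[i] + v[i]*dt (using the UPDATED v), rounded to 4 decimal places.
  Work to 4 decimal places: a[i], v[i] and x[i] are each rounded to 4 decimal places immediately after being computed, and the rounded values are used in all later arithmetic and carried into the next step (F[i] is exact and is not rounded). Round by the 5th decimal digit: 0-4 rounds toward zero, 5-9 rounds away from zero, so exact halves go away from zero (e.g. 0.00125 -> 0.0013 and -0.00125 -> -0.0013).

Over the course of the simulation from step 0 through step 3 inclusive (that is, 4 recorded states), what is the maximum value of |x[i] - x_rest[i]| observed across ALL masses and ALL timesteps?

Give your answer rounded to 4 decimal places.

Step 0: x=[3.0000 6.0000 14.0000 14.0000] v=[0.0000 0.0000 0.0000 0.0000]
Step 1: x=[3.0000 6.6250 13.0000 14.5000] v=[0.0000 2.5000 -4.0000 2.0000]
Step 2: x=[3.0391 7.5938 11.3906 15.3125] v=[0.1563 3.8750 -6.4375 3.2500]
Step 3: x=[3.1729 8.4678 9.7969 16.1348] v=[0.5352 3.4961 -6.3750 3.2891]
Max displacement = 2.2031

Answer: 2.2031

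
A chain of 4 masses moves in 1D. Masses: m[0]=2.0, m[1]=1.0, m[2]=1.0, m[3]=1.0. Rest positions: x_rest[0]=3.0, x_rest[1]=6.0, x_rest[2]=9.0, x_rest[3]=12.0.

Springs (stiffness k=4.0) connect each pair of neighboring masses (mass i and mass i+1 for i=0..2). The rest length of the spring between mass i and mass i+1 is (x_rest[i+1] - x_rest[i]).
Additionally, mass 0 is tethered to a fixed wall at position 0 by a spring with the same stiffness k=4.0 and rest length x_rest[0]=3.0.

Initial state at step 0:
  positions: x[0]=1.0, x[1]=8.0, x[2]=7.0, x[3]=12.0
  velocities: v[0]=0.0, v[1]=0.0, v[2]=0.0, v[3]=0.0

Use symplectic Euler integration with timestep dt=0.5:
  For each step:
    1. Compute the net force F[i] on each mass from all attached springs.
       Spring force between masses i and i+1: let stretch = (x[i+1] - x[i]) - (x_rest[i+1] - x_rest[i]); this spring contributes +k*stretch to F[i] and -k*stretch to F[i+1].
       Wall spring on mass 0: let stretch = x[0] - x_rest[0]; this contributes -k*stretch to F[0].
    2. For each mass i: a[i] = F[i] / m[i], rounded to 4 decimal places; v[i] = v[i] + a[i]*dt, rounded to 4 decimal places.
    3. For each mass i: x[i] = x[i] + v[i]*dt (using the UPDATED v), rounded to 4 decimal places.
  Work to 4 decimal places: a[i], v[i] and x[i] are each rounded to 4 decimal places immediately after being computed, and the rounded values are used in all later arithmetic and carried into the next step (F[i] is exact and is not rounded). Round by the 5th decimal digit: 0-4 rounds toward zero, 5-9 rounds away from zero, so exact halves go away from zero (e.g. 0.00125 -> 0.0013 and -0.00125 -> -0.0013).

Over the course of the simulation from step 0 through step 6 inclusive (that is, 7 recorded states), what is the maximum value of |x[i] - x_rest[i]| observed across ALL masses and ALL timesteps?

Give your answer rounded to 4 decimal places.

Answer: 6.0000

Derivation:
Step 0: x=[1.0000 8.0000 7.0000 12.0000] v=[0.0000 0.0000 0.0000 0.0000]
Step 1: x=[4.0000 0.0000 13.0000 10.0000] v=[6.0000 -16.0000 12.0000 -4.0000]
Step 2: x=[3.0000 9.0000 3.0000 14.0000] v=[-2.0000 18.0000 -20.0000 8.0000]
Step 3: x=[3.5000 6.0000 10.0000 10.0000] v=[1.0000 -6.0000 14.0000 -8.0000]
Step 4: x=[3.5000 4.5000 13.0000 9.0000] v=[0.0000 -3.0000 6.0000 -2.0000]
Step 5: x=[2.2500 10.5000 3.5000 15.0000] v=[-2.5000 12.0000 -19.0000 12.0000]
Step 6: x=[4.0000 1.2500 12.5000 12.5000] v=[3.5000 -18.5000 18.0000 -5.0000]
Max displacement = 6.0000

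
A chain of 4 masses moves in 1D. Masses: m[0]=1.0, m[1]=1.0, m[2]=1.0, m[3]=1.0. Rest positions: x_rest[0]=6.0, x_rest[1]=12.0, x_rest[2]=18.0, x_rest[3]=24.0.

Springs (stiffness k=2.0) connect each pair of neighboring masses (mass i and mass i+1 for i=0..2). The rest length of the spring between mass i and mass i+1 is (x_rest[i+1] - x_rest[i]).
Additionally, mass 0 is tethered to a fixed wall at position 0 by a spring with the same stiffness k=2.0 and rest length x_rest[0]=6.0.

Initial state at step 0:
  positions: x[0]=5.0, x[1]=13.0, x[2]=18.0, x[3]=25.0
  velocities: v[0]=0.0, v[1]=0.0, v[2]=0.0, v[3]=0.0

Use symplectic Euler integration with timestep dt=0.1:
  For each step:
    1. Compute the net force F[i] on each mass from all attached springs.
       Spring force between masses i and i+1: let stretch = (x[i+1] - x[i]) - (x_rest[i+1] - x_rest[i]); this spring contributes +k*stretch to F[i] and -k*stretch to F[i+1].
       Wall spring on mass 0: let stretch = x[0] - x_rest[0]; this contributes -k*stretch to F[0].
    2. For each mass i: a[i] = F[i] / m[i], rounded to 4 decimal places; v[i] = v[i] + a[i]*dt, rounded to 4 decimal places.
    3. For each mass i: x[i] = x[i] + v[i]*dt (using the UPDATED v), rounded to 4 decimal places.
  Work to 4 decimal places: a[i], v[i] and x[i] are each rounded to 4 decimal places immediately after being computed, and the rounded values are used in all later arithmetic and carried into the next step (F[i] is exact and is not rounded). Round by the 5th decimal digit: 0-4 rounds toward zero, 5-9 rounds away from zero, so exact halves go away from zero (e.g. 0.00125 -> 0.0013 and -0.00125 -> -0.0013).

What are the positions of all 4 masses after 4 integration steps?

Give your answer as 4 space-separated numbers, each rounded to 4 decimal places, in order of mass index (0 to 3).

Answer: 5.5476 12.4639 18.3536 24.8174

Derivation:
Step 0: x=[5.0000 13.0000 18.0000 25.0000] v=[0.0000 0.0000 0.0000 0.0000]
Step 1: x=[5.0600 12.9400 18.0400 24.9800] v=[0.6000 -0.6000 0.4000 -0.2000]
Step 2: x=[5.1764 12.8244 18.1168 24.9412] v=[1.1640 -1.1560 0.7680 -0.3880]
Step 3: x=[5.3422 12.6617 18.2242 24.8859] v=[1.6583 -1.6271 1.0744 -0.5529]
Step 4: x=[5.5476 12.4639 18.3536 24.8174] v=[2.0538 -1.9785 1.2942 -0.6852]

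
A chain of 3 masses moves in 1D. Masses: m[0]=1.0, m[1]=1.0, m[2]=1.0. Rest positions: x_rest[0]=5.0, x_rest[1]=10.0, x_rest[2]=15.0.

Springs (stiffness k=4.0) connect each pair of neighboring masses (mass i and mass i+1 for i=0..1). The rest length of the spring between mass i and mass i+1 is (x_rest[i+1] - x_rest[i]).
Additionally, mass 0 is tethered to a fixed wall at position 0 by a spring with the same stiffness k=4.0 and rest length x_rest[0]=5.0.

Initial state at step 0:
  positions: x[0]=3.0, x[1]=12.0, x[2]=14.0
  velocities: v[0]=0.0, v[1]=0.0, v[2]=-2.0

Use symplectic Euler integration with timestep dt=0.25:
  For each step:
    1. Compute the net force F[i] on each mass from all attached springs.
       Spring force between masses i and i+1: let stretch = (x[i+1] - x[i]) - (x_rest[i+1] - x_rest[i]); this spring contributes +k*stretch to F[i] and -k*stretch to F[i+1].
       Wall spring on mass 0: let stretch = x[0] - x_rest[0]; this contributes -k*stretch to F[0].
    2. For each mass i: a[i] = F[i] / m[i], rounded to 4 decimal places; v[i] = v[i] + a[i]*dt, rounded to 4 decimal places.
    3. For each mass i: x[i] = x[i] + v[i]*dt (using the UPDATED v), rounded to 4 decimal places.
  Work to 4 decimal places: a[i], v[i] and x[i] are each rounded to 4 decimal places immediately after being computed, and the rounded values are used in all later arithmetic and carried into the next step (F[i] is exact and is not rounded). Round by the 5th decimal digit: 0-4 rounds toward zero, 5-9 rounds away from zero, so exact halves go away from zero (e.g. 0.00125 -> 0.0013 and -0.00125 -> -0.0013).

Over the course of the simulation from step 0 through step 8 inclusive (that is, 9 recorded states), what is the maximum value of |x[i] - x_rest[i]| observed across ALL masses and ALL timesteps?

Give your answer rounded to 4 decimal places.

Step 0: x=[3.0000 12.0000 14.0000] v=[0.0000 0.0000 -2.0000]
Step 1: x=[4.5000 10.2500 14.2500] v=[6.0000 -7.0000 1.0000]
Step 2: x=[6.3125 8.0625 14.7500] v=[7.2500 -8.7500 2.0000]
Step 3: x=[6.9844 7.1094 14.8281] v=[2.6875 -3.8125 0.3125]
Step 4: x=[5.9414 8.0547 14.2266] v=[-4.1719 3.7812 -2.4062]
Step 5: x=[3.9414 10.0147 13.3321] v=[-8.0000 7.8398 -3.5781]
Step 6: x=[2.4744 11.2857 12.8582] v=[-5.8681 5.0839 -1.8955]
Step 7: x=[2.5916 10.7470 13.2412] v=[0.4688 -2.1549 1.5320]
Step 8: x=[4.0998 8.7930 14.2507] v=[6.0326 -7.8161 4.0378]
Max displacement = 2.8906

Answer: 2.8906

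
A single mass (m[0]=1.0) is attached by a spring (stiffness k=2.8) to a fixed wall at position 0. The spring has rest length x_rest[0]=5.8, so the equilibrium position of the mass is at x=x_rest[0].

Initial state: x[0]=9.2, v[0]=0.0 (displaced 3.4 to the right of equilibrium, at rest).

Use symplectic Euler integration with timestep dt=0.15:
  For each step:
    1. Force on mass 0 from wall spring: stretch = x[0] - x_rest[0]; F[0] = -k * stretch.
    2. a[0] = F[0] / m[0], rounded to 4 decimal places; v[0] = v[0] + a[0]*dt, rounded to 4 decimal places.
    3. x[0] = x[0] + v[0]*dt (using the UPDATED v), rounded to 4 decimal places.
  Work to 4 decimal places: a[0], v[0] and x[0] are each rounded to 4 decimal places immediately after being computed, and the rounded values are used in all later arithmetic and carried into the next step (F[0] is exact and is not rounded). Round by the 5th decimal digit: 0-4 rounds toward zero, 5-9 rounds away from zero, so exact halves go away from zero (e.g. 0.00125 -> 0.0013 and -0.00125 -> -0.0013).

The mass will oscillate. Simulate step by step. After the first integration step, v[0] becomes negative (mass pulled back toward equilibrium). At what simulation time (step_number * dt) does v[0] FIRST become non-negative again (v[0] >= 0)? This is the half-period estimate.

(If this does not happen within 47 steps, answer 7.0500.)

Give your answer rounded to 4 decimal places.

Step 0: x=[9.2000] v=[0.0000]
Step 1: x=[8.9858] v=[-1.4280]
Step 2: x=[8.5709] v=[-2.7660]
Step 3: x=[7.9814] v=[-3.9298]
Step 4: x=[7.2545] v=[-4.8460]
Step 5: x=[6.4360] v=[-5.4569]
Step 6: x=[5.5774] v=[-5.7240]
Step 7: x=[4.7328] v=[-5.6305]
Step 8: x=[3.9555] v=[-5.1823]
Step 9: x=[3.2944] v=[-4.4076]
Step 10: x=[2.7911] v=[-3.3552]
Step 11: x=[2.4774] v=[-2.0915]
Step 12: x=[2.3730] v=[-0.6960]
Step 13: x=[2.4845] v=[0.7433]
First v>=0 after going negative at step 13, time=1.9500

Answer: 1.9500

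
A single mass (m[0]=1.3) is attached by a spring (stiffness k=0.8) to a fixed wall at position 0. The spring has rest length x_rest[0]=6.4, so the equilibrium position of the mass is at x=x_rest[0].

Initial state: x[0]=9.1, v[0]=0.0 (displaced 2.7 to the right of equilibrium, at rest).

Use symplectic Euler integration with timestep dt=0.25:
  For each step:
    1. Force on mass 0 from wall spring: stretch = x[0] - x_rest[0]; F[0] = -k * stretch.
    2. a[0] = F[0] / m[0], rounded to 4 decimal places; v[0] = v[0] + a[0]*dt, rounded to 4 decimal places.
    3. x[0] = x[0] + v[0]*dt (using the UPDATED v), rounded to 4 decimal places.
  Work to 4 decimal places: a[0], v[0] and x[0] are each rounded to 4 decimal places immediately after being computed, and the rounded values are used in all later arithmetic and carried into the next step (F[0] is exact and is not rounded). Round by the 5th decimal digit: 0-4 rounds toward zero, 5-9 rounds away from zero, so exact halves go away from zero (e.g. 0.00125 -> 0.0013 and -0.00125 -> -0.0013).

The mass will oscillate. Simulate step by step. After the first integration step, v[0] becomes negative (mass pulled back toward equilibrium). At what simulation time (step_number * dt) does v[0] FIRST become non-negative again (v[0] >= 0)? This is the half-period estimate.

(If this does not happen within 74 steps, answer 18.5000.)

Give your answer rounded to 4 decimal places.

Answer: 4.0000

Derivation:
Step 0: x=[9.1000] v=[0.0000]
Step 1: x=[8.9962] v=[-0.4154]
Step 2: x=[8.7925] v=[-0.8148]
Step 3: x=[8.4968] v=[-1.1829]
Step 4: x=[8.1204] v=[-1.5055]
Step 5: x=[7.6779] v=[-1.7702]
Step 6: x=[7.1862] v=[-1.9668]
Step 7: x=[6.6643] v=[-2.0878]
Step 8: x=[6.1322] v=[-2.1285]
Step 9: x=[5.6104] v=[-2.0873]
Step 10: x=[5.1190] v=[-1.9658]
Step 11: x=[4.6768] v=[-1.7687]
Step 12: x=[4.3009] v=[-1.5036]
Step 13: x=[4.0057] v=[-1.1807]
Step 14: x=[3.8026] v=[-0.8124]
Step 15: x=[3.6994] v=[-0.4128]
Step 16: x=[3.7001] v=[0.0027]
First v>=0 after going negative at step 16, time=4.0000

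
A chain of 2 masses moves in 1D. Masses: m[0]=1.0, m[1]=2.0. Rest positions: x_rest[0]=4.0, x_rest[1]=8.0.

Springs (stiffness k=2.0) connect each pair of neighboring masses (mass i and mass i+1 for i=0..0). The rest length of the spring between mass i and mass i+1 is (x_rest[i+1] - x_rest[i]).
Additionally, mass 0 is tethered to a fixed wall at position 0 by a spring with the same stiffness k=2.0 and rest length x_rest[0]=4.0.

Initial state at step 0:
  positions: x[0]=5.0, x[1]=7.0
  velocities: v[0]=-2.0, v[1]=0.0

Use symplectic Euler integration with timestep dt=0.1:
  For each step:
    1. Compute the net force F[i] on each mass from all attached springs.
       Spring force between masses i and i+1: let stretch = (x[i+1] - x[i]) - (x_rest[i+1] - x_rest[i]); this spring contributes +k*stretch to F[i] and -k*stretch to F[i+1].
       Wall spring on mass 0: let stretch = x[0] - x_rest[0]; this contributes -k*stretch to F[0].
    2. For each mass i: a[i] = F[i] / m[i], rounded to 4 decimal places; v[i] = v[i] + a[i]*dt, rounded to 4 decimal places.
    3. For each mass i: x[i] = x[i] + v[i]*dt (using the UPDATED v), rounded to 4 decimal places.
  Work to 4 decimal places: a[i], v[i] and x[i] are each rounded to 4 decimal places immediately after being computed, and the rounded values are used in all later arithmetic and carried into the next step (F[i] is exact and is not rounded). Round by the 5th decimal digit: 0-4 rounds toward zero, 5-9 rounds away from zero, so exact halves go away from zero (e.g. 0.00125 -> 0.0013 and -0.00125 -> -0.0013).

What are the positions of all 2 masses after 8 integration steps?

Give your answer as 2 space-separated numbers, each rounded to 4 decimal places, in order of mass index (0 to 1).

Step 0: x=[5.0000 7.0000] v=[-2.0000 0.0000]
Step 1: x=[4.7400 7.0200] v=[-2.6000 0.2000]
Step 2: x=[4.4308 7.0572] v=[-3.0920 0.3720]
Step 3: x=[4.0855 7.1081] v=[-3.4529 0.5094]
Step 4: x=[3.7190 7.1688] v=[-3.6655 0.6071]
Step 5: x=[3.3471 7.2350] v=[-3.7193 0.6621]
Step 6: x=[2.9860 7.3023] v=[-3.6111 0.6733]
Step 7: x=[2.6515 7.3665] v=[-3.3450 0.6417]
Step 8: x=[2.3583 7.4235] v=[-2.9323 0.5702]

Answer: 2.3583 7.4235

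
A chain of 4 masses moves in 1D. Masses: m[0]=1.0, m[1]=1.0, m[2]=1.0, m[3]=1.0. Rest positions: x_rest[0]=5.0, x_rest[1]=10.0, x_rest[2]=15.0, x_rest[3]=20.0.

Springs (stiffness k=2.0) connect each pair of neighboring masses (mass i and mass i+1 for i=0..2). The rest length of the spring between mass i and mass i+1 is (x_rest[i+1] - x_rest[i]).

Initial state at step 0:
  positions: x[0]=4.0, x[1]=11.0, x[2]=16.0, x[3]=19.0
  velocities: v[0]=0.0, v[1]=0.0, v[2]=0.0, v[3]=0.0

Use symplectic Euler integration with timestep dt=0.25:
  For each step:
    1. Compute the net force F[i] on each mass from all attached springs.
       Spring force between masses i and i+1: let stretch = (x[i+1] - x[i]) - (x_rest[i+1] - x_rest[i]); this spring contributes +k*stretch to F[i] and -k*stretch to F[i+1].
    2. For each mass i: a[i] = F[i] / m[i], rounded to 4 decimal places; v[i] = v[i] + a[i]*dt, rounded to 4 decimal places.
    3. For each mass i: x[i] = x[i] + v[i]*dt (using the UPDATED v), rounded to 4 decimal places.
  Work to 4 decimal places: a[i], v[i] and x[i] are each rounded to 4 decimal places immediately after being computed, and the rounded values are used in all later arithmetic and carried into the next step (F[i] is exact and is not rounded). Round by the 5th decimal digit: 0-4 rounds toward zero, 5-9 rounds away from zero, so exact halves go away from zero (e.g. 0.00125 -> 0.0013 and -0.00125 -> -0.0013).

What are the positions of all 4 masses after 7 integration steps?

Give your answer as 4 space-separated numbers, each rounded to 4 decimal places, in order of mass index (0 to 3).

Answer: 5.8232 9.1770 14.1770 20.8232

Derivation:
Step 0: x=[4.0000 11.0000 16.0000 19.0000] v=[0.0000 0.0000 0.0000 0.0000]
Step 1: x=[4.2500 10.7500 15.7500 19.2500] v=[1.0000 -1.0000 -1.0000 1.0000]
Step 2: x=[4.6875 10.3125 15.3125 19.6875] v=[1.7500 -1.7500 -1.7500 1.7500]
Step 3: x=[5.2031 9.7969 14.7969 20.2031] v=[2.0625 -2.0625 -2.0625 2.0625]
Step 4: x=[5.6680 9.3321 14.3321 20.6680] v=[1.8594 -1.8594 -1.8594 1.8594]
Step 5: x=[5.9659 9.0342 14.0342 20.9659] v=[1.1915 -1.1915 -1.1915 1.1915]
Step 6: x=[6.0223 8.9778 13.9778 21.0223] v=[0.2257 -0.2257 -0.2257 0.2257]
Step 7: x=[5.8232 9.1770 14.1770 20.8232] v=[-0.7966 0.7966 0.7966 -0.7966]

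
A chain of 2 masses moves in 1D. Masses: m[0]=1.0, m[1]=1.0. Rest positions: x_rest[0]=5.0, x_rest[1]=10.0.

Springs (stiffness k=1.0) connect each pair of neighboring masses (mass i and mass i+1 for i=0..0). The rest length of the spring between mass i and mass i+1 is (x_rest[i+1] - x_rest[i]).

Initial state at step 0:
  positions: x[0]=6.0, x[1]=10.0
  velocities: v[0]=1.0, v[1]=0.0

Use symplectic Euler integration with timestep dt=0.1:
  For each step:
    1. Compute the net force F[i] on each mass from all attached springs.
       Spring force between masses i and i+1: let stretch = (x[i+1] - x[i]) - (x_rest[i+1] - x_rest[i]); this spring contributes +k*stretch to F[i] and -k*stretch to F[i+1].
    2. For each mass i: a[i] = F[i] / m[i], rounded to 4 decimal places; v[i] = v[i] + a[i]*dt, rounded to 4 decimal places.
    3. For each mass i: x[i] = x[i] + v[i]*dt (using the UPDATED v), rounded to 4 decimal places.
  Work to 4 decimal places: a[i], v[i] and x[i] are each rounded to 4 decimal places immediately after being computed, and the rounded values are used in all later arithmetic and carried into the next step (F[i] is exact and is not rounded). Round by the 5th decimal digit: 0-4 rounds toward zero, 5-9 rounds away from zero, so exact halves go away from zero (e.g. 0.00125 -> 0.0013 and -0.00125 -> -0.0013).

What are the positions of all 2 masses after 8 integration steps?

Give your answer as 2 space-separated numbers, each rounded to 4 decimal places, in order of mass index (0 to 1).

Answer: 6.4012 10.3989

Derivation:
Step 0: x=[6.0000 10.0000] v=[1.0000 0.0000]
Step 1: x=[6.0900 10.0100] v=[0.9000 0.1000]
Step 2: x=[6.1692 10.0308] v=[0.7920 0.2080]
Step 3: x=[6.2370 10.0630] v=[0.6782 0.3218]
Step 4: x=[6.2931 10.1069] v=[0.5608 0.4392]
Step 5: x=[6.3373 10.1627] v=[0.4422 0.5578]
Step 6: x=[6.3698 10.2302] v=[0.3247 0.6753]
Step 7: x=[6.3909 10.3091] v=[0.2107 0.7893]
Step 8: x=[6.4012 10.3989] v=[0.1025 0.8975]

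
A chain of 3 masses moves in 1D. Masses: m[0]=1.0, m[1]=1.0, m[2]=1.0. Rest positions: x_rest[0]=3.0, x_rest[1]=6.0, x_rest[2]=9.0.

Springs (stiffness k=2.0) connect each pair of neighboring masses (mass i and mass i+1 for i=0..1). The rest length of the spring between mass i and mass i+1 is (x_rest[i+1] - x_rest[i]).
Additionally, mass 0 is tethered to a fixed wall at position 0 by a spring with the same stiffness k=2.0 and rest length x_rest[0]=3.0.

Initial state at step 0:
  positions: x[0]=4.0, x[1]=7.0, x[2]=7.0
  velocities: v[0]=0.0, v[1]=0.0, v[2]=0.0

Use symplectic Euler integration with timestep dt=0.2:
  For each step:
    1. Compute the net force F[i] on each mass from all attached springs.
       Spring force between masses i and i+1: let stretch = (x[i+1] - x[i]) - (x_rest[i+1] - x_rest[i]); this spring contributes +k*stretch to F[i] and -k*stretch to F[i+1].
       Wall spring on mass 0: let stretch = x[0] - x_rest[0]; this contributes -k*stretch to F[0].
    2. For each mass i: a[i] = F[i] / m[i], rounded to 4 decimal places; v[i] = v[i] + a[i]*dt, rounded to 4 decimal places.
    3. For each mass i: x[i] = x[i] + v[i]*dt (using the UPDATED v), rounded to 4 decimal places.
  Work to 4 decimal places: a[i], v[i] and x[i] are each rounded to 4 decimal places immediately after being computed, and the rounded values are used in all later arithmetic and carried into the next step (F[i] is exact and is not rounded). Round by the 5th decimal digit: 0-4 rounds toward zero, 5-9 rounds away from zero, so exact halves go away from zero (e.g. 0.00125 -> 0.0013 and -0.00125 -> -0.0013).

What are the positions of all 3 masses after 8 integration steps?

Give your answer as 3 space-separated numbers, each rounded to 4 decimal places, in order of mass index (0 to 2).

Step 0: x=[4.0000 7.0000 7.0000] v=[0.0000 0.0000 0.0000]
Step 1: x=[3.9200 6.7600 7.2400] v=[-0.4000 -1.2000 1.2000]
Step 2: x=[3.7536 6.3312 7.6816] v=[-0.8320 -2.1440 2.2080]
Step 3: x=[3.4931 5.8042 8.2552] v=[-1.3024 -2.6349 2.8678]
Step 4: x=[3.1381 5.2884 8.8727] v=[-1.7752 -2.5789 3.0874]
Step 5: x=[2.7040 4.8873 9.4434] v=[-2.1703 -2.0053 2.8537]
Step 6: x=[2.2283 4.6761 9.8897] v=[-2.3786 -1.0562 2.2313]
Step 7: x=[1.7701 4.6861 10.1589] v=[-2.2908 0.0501 1.3459]
Step 8: x=[1.4036 4.9007 10.2303] v=[-1.8324 1.0728 0.3568]

Answer: 1.4036 4.9007 10.2303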